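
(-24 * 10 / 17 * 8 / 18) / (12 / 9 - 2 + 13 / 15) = -1600 / 51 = -31.37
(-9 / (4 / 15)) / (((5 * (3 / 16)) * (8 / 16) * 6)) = -12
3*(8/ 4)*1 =6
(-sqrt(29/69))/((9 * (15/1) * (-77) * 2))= sqrt(2001)/1434510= 0.00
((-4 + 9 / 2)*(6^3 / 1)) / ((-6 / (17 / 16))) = -153 / 8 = -19.12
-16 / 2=-8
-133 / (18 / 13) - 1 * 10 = -1909 / 18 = -106.06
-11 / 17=-0.65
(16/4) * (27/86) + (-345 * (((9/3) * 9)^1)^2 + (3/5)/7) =-378513006/1505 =-251503.66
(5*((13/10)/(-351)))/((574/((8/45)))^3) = -32/58163026343625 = -0.00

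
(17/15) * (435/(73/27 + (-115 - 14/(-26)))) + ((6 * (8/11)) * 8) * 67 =1007328783/431497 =2334.50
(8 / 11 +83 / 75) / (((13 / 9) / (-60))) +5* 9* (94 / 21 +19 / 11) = 1015899 / 5005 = 202.98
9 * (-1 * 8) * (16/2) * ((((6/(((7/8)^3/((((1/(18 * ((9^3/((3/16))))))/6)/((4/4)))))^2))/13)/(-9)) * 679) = 794624/3135107039337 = 0.00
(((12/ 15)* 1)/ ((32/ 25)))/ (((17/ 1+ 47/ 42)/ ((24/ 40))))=63/ 3044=0.02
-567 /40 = -14.18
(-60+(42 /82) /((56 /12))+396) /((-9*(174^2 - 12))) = -9187 /7444944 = -0.00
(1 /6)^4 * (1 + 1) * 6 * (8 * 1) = 2 /27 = 0.07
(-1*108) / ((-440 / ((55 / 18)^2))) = 55 / 24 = 2.29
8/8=1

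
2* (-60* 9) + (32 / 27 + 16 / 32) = -58229 / 54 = -1078.31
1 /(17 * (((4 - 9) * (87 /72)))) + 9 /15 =291 /493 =0.59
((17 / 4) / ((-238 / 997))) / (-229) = 997 / 12824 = 0.08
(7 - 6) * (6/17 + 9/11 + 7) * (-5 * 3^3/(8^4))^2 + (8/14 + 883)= 2425579884265/2745171968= 883.58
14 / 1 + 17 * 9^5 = 1003847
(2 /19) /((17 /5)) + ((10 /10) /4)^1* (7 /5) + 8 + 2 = 67061 /6460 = 10.38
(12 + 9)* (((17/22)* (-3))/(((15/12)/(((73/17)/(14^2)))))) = -657/770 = -0.85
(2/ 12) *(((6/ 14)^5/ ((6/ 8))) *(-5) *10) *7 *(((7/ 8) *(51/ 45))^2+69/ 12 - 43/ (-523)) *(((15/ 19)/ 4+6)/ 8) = -1480183911/ 249299456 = -5.94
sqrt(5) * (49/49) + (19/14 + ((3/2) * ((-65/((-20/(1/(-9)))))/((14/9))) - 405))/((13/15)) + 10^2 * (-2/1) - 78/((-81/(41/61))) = -1595881439/2398032 + sqrt(5) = -663.26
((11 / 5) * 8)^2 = 7744 / 25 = 309.76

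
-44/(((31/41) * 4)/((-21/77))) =123/31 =3.97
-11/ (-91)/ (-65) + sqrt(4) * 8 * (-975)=-92274011/ 5915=-15600.00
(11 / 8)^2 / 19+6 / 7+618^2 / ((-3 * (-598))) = 544257605 / 2545088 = 213.85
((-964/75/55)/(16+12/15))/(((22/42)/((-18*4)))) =5784/3025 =1.91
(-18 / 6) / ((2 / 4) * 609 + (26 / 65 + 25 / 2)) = -5 / 529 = -0.01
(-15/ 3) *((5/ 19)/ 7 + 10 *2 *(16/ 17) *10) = -941.36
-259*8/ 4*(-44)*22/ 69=501424/ 69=7267.01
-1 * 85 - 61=-146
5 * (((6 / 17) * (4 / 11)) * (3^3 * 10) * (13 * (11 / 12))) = 35100 / 17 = 2064.71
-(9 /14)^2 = -81 /196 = -0.41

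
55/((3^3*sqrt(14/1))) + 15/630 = 1/42 + 55*sqrt(14)/378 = 0.57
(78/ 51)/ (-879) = -26/ 14943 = -0.00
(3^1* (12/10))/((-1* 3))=-6/5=-1.20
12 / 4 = 3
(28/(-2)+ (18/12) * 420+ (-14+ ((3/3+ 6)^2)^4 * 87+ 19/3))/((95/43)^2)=102752831.92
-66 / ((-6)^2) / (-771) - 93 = -93.00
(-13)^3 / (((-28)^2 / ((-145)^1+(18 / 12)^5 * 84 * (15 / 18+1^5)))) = -36011027 / 12544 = -2870.78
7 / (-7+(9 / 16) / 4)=-448 / 439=-1.02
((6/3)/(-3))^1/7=-2/21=-0.10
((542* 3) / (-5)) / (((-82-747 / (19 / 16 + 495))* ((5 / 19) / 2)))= 245267466 / 8286875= 29.60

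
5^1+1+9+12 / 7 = 117 / 7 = 16.71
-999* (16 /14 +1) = -14985 /7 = -2140.71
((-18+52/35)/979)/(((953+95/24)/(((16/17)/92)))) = -192/1064716345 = -0.00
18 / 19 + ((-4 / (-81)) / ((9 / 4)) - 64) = -873038 / 13851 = -63.03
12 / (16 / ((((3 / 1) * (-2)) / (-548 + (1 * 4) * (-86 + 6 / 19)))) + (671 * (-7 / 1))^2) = 684 / 1257658505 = 0.00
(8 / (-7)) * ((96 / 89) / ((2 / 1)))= -384 / 623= -0.62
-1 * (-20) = 20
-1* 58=-58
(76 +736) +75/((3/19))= 1287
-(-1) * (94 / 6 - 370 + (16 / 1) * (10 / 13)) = -13339 / 39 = -342.03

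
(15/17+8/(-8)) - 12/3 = -70/17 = -4.12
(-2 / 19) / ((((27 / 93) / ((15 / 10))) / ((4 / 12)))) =-31 / 171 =-0.18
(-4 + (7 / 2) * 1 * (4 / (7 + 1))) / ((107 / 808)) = -1818 / 107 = -16.99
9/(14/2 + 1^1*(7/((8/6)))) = 36/49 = 0.73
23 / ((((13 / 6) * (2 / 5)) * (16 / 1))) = 345 / 208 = 1.66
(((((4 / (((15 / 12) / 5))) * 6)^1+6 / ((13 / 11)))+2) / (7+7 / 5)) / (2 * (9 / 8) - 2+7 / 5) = 67000 / 9009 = 7.44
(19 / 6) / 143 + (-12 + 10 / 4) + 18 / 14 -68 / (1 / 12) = -824.19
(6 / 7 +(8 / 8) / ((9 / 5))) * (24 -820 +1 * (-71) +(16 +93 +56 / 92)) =-1550380 / 1449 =-1069.97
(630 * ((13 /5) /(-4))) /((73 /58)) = -23751 /73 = -325.36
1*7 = 7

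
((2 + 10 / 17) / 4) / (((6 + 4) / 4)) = 0.26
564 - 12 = 552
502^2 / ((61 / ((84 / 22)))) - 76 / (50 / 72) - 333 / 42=3676894791 / 234850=15656.35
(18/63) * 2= 4/7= 0.57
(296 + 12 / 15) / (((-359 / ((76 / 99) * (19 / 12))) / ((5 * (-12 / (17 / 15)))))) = 10714480 / 201399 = 53.20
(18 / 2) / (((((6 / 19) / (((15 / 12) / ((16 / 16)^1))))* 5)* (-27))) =-19 / 72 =-0.26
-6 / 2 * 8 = -24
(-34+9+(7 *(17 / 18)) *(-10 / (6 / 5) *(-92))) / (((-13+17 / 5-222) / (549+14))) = -383332625 / 31266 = -12260.37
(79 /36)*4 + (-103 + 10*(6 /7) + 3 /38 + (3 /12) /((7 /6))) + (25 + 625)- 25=645952 /1197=539.64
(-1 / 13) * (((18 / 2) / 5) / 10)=-9 / 650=-0.01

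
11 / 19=0.58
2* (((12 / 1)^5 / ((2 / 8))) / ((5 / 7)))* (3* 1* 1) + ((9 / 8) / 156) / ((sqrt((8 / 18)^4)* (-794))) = 220927270845249 / 26424320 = 8360755.20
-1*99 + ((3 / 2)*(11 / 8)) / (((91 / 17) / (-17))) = -153681 / 1456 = -105.55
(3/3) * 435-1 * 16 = 419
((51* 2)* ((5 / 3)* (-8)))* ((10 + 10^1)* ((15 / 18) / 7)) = -68000 / 21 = -3238.10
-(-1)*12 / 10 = 6 / 5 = 1.20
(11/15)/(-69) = -11/1035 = -0.01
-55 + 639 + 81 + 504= 1169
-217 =-217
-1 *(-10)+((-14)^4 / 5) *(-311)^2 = 3715633986 / 5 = 743126797.20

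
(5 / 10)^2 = 1 / 4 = 0.25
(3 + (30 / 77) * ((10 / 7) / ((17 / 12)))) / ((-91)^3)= -31089 / 6904971073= -0.00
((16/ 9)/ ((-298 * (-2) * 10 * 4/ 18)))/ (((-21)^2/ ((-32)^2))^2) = 1048576/ 144888345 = 0.01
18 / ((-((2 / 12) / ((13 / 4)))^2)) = -13689 / 2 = -6844.50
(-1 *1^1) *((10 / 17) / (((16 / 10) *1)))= -25 / 68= -0.37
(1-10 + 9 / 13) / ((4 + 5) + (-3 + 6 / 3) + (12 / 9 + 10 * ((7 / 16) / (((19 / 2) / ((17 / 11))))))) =-270864 / 327509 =-0.83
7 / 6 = 1.17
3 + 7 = 10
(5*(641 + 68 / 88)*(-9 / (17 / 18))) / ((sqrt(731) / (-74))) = 423146430*sqrt(731) / 136697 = 83693.24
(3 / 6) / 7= 1 / 14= 0.07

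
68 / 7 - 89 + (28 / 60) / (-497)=-591082 / 7455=-79.29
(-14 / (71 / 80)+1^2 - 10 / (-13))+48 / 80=-61866 / 4615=-13.41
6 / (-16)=-0.38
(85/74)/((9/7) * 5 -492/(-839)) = 499205/3048726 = 0.16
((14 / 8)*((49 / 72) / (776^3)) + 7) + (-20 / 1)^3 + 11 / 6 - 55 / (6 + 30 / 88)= -33374953833281143 / 4171952406528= -7999.84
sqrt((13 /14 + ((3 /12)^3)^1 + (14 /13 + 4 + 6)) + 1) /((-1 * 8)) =-sqrt(6900985) /5824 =-0.45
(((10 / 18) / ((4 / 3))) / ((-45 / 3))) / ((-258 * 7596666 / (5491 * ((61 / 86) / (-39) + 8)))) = 146999561 / 236650974592032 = 0.00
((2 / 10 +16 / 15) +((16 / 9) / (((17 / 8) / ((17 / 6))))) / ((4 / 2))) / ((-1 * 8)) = -331 / 1080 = -0.31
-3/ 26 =-0.12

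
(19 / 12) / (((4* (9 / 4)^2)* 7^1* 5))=19 / 8505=0.00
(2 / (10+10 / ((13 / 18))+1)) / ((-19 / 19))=-26 / 323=-0.08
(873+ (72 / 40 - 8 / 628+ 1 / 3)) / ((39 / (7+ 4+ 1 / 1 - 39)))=-6182727 / 10205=-605.85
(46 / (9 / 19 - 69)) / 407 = -437 / 264957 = -0.00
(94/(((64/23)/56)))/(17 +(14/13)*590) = 98371/33924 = 2.90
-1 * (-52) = 52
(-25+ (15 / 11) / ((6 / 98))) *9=-270 / 11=-24.55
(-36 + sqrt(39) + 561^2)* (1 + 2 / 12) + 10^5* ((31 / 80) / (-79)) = 7* sqrt(39) / 6 + 57929435 / 158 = 366649.28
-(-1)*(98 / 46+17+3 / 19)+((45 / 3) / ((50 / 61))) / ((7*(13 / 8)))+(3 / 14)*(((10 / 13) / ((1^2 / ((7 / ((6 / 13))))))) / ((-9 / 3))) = 23936299 / 1193010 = 20.06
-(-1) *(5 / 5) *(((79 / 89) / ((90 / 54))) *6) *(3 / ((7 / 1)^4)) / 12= 711 / 2136890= 0.00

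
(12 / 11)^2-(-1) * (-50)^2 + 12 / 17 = 5146400 / 2057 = 2501.90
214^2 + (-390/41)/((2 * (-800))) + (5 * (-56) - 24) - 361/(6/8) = 885810037/19680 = 45010.67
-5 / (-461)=5 / 461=0.01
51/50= 1.02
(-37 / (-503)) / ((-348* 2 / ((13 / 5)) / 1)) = -481 / 1750440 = -0.00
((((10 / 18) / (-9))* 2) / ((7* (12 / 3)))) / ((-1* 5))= 0.00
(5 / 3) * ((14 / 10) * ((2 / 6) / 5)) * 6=0.93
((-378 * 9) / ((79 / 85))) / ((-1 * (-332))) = -144585 / 13114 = -11.03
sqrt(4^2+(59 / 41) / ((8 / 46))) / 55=0.09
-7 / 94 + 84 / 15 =2597 / 470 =5.53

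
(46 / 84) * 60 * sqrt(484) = 722.86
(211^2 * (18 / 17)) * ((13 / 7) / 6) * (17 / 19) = 1736319 / 133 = 13055.03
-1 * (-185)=185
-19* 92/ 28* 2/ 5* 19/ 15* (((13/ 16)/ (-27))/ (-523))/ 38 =-5681/ 118616400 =-0.00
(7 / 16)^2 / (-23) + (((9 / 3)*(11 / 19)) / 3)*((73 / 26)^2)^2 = 35.97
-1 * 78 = -78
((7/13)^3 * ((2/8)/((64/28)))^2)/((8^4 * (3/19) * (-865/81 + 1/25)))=-215549775/794102006284288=-0.00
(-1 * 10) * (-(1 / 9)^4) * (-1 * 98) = -980 / 6561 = -0.15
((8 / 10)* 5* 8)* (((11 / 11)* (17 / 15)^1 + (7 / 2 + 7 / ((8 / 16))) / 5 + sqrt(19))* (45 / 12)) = 120* sqrt(19) + 556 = 1079.07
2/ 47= 0.04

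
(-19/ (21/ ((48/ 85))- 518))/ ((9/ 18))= 608/ 7693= 0.08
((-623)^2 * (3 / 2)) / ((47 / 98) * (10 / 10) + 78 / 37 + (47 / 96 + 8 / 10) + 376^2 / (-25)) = -2533240357200 / 24589339213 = -103.02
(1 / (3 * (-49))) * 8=-8 / 147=-0.05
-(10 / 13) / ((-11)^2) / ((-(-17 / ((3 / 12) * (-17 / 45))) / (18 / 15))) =1 / 23595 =0.00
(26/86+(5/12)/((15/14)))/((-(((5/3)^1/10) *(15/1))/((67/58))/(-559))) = 93197/522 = 178.54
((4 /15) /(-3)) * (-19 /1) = 76 /45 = 1.69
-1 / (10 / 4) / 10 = -1 / 25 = -0.04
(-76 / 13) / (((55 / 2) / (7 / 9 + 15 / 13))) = -34352 / 83655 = -0.41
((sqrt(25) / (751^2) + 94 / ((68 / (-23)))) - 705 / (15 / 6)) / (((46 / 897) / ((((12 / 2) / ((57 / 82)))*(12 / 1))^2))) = -65648133.60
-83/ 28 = -2.96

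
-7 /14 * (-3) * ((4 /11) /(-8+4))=-3 /22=-0.14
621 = 621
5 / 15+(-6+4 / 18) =-5.44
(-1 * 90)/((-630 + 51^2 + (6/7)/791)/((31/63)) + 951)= -367815/20256728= -0.02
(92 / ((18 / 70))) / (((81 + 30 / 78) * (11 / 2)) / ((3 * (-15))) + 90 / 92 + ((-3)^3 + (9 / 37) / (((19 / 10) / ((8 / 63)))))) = -47378403800 / 4760976599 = -9.95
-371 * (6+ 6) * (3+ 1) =-17808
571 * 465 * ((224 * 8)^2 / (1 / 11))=9379026370560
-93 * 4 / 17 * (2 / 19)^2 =-1488 / 6137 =-0.24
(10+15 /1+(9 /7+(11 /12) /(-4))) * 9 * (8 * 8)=105060 /7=15008.57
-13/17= -0.76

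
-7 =-7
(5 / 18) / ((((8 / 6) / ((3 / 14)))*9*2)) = 5 / 2016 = 0.00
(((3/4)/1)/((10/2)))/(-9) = -1/60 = -0.02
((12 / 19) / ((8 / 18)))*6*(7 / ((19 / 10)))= 11340 / 361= 31.41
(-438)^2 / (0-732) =-15987 / 61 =-262.08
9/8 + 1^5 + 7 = 73/8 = 9.12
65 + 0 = 65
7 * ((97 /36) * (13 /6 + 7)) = 37345 /216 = 172.89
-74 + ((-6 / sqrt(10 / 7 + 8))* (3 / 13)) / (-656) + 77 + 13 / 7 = 3* sqrt(462) / 93808 + 34 / 7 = 4.86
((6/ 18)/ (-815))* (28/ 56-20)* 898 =5837/ 815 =7.16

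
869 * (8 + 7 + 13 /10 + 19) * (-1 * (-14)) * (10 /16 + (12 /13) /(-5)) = 491731471 /2600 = 189127.49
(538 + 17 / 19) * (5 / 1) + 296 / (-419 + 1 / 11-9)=240913001 / 89433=2693.78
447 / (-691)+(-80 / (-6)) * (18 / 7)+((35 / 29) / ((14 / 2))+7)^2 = 346107919 / 4067917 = 85.08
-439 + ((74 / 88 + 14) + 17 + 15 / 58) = -519205 / 1276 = -406.90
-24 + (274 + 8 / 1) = 258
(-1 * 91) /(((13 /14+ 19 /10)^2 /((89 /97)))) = -9921275 /950697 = -10.44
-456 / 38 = -12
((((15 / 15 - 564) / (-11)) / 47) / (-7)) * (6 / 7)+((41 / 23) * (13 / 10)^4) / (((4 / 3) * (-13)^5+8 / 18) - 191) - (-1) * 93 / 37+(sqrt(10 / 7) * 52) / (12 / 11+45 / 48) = 2287111636822335111 / 960906930174730000+9152 * sqrt(70) / 2499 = 33.02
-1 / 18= -0.06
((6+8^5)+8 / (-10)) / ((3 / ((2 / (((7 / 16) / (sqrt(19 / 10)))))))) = 68837.70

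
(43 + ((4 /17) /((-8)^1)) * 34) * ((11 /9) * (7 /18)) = 539 /27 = 19.96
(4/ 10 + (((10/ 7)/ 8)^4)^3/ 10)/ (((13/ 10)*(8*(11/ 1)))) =0.00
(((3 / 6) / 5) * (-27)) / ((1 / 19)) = -513 / 10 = -51.30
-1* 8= -8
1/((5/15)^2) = 9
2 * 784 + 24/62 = 1568.39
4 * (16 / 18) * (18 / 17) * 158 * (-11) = -111232 / 17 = -6543.06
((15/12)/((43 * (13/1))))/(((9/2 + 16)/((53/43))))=265/1971034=0.00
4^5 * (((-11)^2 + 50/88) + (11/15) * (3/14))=47988992/385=124646.73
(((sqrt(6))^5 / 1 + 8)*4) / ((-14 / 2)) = -144*sqrt(6) / 7 - 32 / 7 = -54.96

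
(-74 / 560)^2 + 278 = 21796569 / 78400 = 278.02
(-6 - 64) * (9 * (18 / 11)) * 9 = -102060 / 11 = -9278.18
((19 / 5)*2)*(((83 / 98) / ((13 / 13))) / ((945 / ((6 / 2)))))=0.02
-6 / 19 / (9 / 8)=-16 / 57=-0.28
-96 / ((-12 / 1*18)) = 0.44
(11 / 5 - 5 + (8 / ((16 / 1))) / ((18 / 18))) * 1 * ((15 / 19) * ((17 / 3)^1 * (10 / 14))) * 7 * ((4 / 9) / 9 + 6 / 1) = -478975 / 1539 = -311.22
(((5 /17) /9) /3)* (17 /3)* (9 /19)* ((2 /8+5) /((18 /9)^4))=35 /3648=0.01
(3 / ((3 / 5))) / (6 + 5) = 5 / 11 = 0.45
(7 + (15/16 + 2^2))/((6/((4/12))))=191/288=0.66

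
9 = 9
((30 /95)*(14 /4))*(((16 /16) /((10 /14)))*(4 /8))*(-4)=-294 /95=-3.09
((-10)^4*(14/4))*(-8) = -280000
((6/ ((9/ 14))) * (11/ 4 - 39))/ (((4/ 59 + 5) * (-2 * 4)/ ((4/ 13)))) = 59885/ 23322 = 2.57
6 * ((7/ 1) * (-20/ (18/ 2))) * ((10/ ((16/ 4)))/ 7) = -100/ 3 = -33.33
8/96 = 1/12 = 0.08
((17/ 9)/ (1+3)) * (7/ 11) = 119/ 396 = 0.30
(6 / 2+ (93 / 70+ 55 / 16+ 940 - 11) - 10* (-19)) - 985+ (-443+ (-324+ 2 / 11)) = -625.05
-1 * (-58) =58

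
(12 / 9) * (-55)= -220 / 3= -73.33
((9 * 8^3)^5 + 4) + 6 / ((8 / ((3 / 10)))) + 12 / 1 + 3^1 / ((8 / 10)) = 83104079498937631519 / 40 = 2077601987473440787.98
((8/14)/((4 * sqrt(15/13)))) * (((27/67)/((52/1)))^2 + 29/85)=352071389 * sqrt(195)/108333934800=0.05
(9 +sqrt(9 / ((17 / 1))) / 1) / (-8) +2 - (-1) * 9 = 79 / 8 - 3 * sqrt(17) / 136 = 9.78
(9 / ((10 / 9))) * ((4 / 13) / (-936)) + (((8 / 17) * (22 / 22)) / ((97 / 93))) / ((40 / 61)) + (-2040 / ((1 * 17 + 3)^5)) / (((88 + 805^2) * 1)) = 0.69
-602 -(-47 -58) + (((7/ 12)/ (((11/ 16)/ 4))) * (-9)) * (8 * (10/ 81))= -156569/ 297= -527.17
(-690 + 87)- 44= -647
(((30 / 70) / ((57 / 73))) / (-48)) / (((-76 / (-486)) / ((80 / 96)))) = -9855 / 161728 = -0.06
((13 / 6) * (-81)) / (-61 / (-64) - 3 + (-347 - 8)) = 1248 / 2539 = 0.49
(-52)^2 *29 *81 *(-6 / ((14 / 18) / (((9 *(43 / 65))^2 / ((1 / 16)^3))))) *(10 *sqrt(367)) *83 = -206674418944180224 *sqrt(367) / 35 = -113123208137440286.37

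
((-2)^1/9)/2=-1/9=-0.11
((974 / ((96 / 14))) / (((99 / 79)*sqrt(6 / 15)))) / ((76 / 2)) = 269311*sqrt(10) / 180576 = 4.72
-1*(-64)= 64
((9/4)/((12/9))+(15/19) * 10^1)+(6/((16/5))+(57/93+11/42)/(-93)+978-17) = 17897972333/18405072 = 972.45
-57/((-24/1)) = 19/8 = 2.38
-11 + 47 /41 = -404 /41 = -9.85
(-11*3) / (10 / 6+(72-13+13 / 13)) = -99 / 185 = -0.54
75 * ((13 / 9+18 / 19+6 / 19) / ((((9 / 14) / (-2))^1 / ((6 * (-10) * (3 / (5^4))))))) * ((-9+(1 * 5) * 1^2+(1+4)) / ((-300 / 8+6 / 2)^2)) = 207424 / 1356885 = 0.15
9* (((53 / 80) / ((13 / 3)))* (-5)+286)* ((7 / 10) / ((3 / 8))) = 1245909 / 260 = 4791.96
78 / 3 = 26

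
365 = 365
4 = 4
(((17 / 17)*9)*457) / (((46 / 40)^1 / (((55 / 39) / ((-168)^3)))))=-125675 / 118145664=-0.00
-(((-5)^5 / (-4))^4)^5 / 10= -717464813734306340312949500000000000000000000000000000000.00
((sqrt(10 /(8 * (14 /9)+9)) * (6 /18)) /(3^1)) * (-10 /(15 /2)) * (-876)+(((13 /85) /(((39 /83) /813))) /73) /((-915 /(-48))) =359888 /1892525+1168 * sqrt(1930) /579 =88.81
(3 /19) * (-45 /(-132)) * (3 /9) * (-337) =-5055 /836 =-6.05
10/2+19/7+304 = 2182/7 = 311.71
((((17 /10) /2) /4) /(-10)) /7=-17 /5600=-0.00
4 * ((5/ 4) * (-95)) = -475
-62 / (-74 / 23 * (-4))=-713 / 148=-4.82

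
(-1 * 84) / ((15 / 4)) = -22.40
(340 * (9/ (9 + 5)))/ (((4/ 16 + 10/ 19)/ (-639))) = -74302920/ 413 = -179910.22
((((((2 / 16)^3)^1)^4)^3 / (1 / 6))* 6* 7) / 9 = 7 / 81129638414606681695789005144064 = 0.00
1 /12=0.08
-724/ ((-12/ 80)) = 14480/ 3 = 4826.67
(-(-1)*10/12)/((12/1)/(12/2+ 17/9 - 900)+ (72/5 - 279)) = -200725/63737442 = -0.00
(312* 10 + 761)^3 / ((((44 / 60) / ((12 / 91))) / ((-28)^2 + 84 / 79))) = 93226022462026800 / 11297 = 8252281354521.27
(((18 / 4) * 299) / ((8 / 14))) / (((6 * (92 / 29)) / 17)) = 2102.95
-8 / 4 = -2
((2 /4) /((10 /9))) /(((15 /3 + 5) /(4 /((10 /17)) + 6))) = 72 /125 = 0.58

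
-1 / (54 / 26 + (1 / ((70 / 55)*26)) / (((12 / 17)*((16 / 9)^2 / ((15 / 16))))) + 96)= -5963776 / 584984535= -0.01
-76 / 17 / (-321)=76 / 5457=0.01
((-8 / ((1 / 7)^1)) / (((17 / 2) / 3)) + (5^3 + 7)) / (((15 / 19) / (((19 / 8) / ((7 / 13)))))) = 746187 / 1190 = 627.05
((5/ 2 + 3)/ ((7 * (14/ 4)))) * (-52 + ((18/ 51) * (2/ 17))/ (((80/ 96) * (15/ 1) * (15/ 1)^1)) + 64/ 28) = -138285884/ 12390875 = -11.16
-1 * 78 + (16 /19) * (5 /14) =-10334 /133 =-77.70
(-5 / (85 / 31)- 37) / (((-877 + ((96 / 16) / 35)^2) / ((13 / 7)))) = 1501500 / 18262913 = 0.08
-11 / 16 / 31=-11 / 496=-0.02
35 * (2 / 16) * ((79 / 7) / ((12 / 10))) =1975 / 48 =41.15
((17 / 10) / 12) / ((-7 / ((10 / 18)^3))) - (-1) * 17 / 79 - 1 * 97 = -936454487 / 9675288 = -96.79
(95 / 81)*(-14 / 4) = -665 / 162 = -4.10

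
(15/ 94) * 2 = 15/ 47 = 0.32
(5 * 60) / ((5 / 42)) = 2520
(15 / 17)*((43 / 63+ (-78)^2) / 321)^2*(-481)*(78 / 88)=-4594258005364625 / 33989928588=-135165.27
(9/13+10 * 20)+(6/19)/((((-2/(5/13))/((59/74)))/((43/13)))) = 47649247/237614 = 200.53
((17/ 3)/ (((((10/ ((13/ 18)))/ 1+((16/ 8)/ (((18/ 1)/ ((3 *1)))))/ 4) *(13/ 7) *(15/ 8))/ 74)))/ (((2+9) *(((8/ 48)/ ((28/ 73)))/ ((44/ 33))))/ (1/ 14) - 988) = -4508672/ 489087975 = -0.01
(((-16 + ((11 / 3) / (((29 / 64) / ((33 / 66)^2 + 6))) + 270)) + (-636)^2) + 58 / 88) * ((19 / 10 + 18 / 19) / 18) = 838322305543 / 13091760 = 64034.35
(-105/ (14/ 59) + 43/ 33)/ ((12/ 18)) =-29119/ 44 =-661.80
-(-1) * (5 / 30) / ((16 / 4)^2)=1 / 96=0.01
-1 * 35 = -35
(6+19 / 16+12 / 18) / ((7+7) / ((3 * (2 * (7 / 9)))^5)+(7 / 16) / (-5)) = -96.76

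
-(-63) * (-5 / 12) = -26.25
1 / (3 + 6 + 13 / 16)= 16 / 157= 0.10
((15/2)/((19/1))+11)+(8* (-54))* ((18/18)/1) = -15983/38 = -420.61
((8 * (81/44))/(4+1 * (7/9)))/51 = 486/8041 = 0.06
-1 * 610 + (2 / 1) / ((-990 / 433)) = -302383 / 495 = -610.87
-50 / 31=-1.61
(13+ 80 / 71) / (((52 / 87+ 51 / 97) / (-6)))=-50785902 / 673151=-75.45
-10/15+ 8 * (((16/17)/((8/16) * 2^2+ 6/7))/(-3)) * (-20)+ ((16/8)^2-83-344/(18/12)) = -14863/51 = -291.43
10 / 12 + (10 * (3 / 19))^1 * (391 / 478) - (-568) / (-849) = 3741903 / 2570206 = 1.46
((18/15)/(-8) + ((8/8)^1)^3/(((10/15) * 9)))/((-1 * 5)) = -0.00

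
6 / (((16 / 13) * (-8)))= -39 / 64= -0.61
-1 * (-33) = 33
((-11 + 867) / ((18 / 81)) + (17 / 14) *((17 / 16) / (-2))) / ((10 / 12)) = 5176221 / 1120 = 4621.63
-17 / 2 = -8.50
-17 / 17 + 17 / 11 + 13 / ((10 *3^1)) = 323 / 330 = 0.98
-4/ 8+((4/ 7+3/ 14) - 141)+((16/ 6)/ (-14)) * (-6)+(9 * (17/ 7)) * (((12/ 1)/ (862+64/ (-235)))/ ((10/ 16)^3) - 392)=-51423253991/ 5906425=-8706.32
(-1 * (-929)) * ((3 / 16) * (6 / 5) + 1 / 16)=21367 / 80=267.09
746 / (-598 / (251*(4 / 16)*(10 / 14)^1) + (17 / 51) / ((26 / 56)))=-18256485 / 308938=-59.09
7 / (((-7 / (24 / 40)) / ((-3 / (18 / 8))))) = 0.80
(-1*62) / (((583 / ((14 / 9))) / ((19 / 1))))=-16492 / 5247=-3.14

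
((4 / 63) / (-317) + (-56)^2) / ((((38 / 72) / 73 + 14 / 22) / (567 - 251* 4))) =-87908893065488 / 41284495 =-2129344.03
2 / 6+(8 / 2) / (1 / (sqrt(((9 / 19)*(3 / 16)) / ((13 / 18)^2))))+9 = 54*sqrt(57) / 247+28 / 3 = 10.98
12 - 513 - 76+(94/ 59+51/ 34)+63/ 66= -371846/ 649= -572.95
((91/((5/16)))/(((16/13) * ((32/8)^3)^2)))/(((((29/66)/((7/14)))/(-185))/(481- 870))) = 561888327/118784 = 4730.34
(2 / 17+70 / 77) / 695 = 192 / 129965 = 0.00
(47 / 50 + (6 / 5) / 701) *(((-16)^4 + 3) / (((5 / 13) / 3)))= 84366585147 / 175250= 481407.05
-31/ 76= -0.41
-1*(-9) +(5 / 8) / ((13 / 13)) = 77 / 8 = 9.62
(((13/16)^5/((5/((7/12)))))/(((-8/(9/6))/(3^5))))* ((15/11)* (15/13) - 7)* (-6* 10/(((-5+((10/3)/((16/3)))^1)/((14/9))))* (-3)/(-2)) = 4712479317/14417920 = 326.85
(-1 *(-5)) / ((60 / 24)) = 2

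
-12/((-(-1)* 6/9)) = -18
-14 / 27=-0.52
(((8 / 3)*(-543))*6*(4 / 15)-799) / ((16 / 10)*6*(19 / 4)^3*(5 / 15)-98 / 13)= -270036 / 29069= -9.29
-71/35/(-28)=71/980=0.07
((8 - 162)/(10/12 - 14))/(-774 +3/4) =-1232/81449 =-0.02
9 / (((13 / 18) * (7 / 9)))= 1458 / 91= 16.02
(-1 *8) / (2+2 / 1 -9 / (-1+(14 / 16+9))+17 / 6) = -3408 / 2479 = -1.37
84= 84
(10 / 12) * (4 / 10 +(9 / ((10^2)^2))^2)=40000081 / 120000000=0.33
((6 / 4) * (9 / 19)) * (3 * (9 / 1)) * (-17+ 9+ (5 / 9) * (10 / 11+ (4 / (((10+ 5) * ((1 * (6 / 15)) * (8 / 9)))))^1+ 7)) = -102303 / 1672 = -61.19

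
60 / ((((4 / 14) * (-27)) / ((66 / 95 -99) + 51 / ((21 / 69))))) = -10236 / 19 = -538.74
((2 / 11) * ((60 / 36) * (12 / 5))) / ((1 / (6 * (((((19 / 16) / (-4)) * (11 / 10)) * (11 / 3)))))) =-209 / 40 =-5.22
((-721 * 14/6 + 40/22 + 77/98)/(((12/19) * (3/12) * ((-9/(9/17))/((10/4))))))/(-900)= -2948933/1696464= -1.74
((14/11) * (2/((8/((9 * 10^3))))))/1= 2863.64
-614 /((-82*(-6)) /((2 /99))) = -307 /12177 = -0.03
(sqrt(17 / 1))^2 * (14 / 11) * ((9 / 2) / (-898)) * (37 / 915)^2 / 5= -0.00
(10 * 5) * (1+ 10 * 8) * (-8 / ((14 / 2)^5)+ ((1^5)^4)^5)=68035950 / 16807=4048.07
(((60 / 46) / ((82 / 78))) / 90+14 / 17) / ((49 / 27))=362421 / 785519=0.46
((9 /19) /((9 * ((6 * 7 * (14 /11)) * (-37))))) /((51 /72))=-22 /585599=-0.00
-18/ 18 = -1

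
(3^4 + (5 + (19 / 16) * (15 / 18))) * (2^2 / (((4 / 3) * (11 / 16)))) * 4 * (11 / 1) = 16702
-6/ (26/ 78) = -18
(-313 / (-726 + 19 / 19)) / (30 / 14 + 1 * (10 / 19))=41629 / 257375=0.16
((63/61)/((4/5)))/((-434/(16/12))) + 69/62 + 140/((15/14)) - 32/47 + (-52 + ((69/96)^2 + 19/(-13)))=277384320907/3549391872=78.15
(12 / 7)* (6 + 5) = 132 / 7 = 18.86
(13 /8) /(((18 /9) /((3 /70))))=39 /1120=0.03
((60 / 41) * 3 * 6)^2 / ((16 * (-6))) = -12150 / 1681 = -7.23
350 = 350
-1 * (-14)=14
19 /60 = 0.32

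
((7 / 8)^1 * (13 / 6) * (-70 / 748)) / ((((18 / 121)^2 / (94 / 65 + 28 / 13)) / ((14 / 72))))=-5934929 / 1057536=-5.61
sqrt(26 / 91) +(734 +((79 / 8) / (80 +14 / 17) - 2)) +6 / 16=sqrt(14) / 7 +8051609 / 10992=733.03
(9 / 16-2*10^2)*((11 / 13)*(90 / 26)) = -1579545 / 2704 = -584.15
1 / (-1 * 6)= -1 / 6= -0.17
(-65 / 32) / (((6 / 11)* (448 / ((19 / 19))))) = -715 / 86016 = -0.01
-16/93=-0.17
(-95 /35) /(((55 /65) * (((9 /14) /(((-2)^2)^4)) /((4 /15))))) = -505856 /1485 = -340.64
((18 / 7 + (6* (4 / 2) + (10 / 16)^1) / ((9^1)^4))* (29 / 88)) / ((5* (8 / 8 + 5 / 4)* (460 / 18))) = 27419239 / 9295624800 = 0.00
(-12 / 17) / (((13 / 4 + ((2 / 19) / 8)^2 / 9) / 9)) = -5614272 / 2872133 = -1.95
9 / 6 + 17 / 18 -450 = -4028 / 9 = -447.56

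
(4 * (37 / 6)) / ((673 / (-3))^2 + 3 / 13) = 0.00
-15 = -15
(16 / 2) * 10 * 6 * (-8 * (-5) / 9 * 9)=19200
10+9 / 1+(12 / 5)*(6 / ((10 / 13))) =37.72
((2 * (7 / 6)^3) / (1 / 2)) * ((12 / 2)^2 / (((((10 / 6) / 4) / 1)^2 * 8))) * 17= 69972 / 25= 2798.88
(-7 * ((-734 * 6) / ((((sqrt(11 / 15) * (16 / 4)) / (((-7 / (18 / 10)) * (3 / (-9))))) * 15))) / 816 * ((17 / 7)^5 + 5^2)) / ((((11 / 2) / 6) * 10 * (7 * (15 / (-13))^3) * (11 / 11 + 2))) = -20605777244 * sqrt(165) / 750088906875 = -0.35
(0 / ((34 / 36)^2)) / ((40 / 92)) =0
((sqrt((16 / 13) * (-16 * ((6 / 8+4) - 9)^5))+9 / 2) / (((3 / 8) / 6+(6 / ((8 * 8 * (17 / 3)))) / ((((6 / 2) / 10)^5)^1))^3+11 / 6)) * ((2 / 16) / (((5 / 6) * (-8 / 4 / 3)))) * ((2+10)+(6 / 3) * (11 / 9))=-14308887209472 * sqrt(221) / 129200370752483 - 5792871292416 / 129200370752483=-1.69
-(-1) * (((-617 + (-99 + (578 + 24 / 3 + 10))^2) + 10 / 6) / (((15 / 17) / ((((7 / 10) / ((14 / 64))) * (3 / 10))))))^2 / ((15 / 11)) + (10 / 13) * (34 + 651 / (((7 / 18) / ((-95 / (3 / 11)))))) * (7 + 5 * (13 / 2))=111128658157067516 / 2109375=52683215718.91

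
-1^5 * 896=-896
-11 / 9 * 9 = -11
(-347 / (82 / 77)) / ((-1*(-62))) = -26719 / 5084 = -5.26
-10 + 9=-1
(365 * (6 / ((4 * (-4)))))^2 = 1199025 / 64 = 18734.77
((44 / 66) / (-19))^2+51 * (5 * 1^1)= 828499 / 3249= 255.00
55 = 55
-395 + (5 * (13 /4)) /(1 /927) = 58675 /4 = 14668.75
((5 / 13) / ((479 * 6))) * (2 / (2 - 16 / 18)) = 3 / 12454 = 0.00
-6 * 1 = -6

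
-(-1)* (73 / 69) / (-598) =-73 / 41262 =-0.00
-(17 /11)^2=-289 /121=-2.39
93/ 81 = 31/ 27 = 1.15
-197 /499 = -0.39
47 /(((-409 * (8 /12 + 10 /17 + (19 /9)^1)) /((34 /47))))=-5202 /210635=-0.02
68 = 68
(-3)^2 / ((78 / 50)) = 75 / 13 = 5.77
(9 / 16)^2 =81 / 256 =0.32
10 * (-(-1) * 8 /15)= 16 /3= 5.33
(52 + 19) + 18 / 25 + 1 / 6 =10783 / 150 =71.89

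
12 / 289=0.04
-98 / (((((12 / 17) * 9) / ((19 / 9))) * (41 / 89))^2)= -40493110441 / 794090952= -50.99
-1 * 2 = -2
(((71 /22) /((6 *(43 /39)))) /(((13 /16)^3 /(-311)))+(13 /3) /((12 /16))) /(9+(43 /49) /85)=-207564620095 /6749720406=-30.75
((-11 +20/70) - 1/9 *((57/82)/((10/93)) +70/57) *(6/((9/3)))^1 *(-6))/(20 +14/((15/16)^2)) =-280565/22041026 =-0.01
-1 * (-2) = 2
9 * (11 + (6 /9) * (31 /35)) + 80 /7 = 4051 /35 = 115.74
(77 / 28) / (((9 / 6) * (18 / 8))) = 22 / 27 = 0.81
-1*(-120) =120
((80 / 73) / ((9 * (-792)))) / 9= -10 / 585387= -0.00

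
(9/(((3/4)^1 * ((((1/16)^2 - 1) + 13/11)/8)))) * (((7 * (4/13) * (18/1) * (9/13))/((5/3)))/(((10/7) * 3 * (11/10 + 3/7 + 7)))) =20028653568/87945065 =227.74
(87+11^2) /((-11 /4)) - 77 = -1679 /11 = -152.64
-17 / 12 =-1.42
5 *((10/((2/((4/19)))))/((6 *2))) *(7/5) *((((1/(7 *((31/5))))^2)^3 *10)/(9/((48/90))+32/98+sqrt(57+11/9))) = 25286250000/380222384283549853577 - 20000000 *sqrt(131)/7759640495582650073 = 0.00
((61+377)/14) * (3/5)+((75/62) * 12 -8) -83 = -62618/1085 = -57.71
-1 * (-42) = 42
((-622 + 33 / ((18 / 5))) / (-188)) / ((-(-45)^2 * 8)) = -3677 / 18273600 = -0.00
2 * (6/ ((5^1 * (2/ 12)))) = 72/ 5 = 14.40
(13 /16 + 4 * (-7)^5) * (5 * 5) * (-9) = 15126117.19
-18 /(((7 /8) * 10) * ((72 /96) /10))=-192 /7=-27.43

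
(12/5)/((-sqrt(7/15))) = -12 * sqrt(105)/35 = -3.51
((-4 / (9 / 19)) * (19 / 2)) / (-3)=722 / 27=26.74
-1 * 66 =-66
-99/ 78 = -1.27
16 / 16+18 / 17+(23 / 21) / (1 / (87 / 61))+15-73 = -394738 / 7259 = -54.38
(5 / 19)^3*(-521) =-65125 / 6859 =-9.49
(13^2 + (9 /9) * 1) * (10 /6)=850 /3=283.33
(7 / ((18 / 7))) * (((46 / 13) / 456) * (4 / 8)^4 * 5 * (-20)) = -28175 / 213408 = -0.13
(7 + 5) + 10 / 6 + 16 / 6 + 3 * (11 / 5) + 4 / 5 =23.73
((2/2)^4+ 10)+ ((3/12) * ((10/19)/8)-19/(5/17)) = -53.58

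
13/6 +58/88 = 373/132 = 2.83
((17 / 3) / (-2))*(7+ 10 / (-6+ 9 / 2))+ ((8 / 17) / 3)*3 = -145 / 306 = -0.47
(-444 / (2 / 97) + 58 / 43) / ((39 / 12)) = -3703616 / 559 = -6625.43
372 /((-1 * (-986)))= 186 /493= 0.38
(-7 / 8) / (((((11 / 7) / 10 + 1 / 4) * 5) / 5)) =-245 / 114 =-2.15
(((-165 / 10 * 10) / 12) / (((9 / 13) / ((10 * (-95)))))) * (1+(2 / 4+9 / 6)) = 339625 / 6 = 56604.17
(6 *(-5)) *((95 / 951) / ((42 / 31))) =-14725 / 6657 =-2.21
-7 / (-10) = 7 / 10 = 0.70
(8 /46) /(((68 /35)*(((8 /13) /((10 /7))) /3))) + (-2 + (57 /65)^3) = -301625773 /429513500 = -0.70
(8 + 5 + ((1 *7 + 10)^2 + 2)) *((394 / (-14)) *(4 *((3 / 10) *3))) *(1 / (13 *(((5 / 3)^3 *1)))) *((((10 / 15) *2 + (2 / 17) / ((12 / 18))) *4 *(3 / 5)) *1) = -1280644992 / 690625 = -1854.33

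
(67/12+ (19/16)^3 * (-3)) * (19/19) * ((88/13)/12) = 5819/18432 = 0.32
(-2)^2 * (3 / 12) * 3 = 3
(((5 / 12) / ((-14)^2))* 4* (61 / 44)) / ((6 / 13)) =3965 / 155232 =0.03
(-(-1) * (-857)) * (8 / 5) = -6856 / 5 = -1371.20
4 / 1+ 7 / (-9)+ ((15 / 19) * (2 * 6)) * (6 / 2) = 5411 / 171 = 31.64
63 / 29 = 2.17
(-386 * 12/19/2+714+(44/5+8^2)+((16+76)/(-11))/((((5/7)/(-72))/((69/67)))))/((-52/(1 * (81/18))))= -96607611/728156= -132.67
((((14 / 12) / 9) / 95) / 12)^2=0.00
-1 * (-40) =40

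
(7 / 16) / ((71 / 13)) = 91 / 1136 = 0.08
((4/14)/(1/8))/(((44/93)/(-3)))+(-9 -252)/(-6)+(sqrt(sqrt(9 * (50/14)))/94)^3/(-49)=29.01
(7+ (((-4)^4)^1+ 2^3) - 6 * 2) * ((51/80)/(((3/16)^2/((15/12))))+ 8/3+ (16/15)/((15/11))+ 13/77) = 16848949/2475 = 6807.66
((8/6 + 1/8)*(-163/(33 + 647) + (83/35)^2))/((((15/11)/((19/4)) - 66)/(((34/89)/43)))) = -187466521/176601660480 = -0.00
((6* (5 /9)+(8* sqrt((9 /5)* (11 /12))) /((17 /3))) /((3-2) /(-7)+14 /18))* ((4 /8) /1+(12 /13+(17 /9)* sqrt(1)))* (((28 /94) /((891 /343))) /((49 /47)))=2.95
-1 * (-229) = 229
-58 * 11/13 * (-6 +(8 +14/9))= -20416/117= -174.50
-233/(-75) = 233/75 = 3.11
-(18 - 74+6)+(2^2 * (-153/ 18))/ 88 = 2183/ 44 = 49.61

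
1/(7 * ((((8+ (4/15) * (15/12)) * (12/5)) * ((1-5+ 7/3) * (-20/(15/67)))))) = 9/187600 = 0.00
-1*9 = -9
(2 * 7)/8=7/4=1.75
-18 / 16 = -9 / 8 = -1.12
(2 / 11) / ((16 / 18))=9 / 44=0.20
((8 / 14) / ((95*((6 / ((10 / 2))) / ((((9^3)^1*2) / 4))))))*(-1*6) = -1458 / 133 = -10.96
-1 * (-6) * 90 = 540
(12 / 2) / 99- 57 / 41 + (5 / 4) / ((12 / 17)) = 9551 / 21648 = 0.44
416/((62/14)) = 93.94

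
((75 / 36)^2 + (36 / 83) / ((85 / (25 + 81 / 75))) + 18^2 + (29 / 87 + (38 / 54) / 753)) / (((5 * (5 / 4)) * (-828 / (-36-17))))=999846891084361 / 296910874350000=3.37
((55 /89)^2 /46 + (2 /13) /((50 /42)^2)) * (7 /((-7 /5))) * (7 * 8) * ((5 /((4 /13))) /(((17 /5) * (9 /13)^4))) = -680.75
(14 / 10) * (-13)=-91 / 5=-18.20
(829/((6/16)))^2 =43983424/9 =4887047.11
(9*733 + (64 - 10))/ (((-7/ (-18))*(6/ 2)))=39906/ 7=5700.86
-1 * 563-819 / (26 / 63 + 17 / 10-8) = -1572197 / 3709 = -423.89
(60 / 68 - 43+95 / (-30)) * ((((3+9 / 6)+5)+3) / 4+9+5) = -632803 / 816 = -775.49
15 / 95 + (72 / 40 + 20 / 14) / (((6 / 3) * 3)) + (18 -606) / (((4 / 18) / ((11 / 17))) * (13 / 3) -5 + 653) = -80559947 / 384831510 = -0.21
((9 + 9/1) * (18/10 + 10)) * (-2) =-2124/5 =-424.80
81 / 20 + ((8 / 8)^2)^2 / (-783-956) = 140839 / 34780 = 4.05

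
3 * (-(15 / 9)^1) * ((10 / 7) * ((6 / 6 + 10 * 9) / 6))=-325 / 3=-108.33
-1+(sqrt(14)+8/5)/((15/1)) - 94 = -7117/75+sqrt(14)/15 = -94.64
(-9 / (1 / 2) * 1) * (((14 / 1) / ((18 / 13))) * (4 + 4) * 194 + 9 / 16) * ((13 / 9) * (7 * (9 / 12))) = -205641163 / 96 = -2142095.45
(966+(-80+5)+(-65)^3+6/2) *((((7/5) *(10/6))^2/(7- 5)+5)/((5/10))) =-38048609/9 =-4227623.22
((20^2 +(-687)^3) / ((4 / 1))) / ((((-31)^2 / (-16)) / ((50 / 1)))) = 64848460600 / 961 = 67480187.93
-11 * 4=-44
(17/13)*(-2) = -2.62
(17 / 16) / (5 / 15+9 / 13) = 663 / 640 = 1.04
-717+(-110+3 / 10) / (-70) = -500803 / 700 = -715.43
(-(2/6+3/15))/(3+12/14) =-56/405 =-0.14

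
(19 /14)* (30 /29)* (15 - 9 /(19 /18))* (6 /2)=5535 /203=27.27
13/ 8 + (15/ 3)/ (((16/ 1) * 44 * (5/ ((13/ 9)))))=10309/ 6336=1.63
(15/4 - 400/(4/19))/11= -7585/44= -172.39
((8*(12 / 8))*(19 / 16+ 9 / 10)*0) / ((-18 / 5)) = 0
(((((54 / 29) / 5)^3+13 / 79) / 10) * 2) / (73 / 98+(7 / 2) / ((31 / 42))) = 0.01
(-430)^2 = 184900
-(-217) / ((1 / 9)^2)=17577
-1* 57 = -57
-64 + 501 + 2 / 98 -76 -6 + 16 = 18180 / 49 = 371.02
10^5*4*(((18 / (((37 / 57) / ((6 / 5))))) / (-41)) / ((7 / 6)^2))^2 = 785818423296000 / 5525394889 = 142219.41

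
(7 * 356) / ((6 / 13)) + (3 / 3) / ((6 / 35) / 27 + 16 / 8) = 10238081 / 1896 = 5399.83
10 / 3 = 3.33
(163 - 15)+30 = 178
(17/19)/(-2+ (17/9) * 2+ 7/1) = 153/1501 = 0.10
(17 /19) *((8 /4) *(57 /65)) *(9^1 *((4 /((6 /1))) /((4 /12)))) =1836 /65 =28.25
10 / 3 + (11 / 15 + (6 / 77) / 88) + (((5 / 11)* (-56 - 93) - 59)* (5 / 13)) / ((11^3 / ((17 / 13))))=4177308337 / 1039218180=4.02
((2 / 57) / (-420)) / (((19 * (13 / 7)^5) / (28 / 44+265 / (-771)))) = -2979641 / 51154464231585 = -0.00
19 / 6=3.17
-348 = -348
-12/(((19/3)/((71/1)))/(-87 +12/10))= 11542.36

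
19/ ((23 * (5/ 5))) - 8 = -165/ 23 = -7.17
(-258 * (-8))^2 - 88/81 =345067688/81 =4260094.91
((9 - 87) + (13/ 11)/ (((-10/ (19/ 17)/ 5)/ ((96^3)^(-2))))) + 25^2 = 160135023100428041/ 292751413346304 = 547.00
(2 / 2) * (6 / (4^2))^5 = 243 / 32768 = 0.01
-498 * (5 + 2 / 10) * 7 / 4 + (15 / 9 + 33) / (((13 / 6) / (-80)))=-29059 / 5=-5811.80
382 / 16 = 191 / 8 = 23.88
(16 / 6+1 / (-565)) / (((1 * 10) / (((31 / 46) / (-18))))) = -140027 / 14034600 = -0.01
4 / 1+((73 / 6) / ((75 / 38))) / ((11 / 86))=129182 / 2475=52.19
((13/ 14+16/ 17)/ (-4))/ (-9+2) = 445/ 6664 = 0.07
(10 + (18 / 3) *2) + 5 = 27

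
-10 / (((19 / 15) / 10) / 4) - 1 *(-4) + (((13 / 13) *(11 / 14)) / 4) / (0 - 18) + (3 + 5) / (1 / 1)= -5818385 / 19152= -303.80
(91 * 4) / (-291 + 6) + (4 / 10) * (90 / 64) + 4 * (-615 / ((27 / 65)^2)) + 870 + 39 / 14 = -34607522933 / 2585520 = -13385.13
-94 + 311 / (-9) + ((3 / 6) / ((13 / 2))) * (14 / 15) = -75163 / 585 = -128.48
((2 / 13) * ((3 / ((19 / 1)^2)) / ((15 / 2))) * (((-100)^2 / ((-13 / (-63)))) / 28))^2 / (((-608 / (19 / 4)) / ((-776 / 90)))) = 21825000 / 3722098081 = 0.01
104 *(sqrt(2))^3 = 208 *sqrt(2) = 294.16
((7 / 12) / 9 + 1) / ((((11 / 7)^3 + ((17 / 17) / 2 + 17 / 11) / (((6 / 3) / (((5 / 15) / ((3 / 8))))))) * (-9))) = -433895 / 17565012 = -0.02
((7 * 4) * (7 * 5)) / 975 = 196 / 195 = 1.01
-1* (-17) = 17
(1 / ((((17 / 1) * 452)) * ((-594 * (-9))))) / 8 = 1 / 328629312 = 0.00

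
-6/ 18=-1/ 3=-0.33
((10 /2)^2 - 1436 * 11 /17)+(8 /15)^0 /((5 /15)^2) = -15218 /17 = -895.18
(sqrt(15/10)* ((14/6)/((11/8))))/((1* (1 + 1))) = 14* sqrt(6)/33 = 1.04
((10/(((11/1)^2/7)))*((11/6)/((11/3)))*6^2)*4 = 5040/121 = 41.65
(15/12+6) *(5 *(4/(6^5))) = 145/7776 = 0.02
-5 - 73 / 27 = -208 / 27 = -7.70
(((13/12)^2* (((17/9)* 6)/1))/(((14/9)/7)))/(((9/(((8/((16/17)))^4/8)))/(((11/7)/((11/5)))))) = 1199779165/387072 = 3099.63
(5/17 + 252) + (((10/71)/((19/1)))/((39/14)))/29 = 6543811171/25937223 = 252.29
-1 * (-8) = 8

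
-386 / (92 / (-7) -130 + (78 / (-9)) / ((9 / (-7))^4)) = 26591733 / 10079674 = 2.64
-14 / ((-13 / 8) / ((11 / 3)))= 1232 / 39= 31.59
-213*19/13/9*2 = -2698/39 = -69.18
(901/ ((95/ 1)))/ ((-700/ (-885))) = 159477/ 13300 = 11.99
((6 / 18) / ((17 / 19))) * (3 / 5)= 19 / 85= 0.22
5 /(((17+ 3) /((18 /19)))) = 9 /38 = 0.24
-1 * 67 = -67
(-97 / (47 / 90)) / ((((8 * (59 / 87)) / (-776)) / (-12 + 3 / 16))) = -6962048415 / 22184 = -313831.97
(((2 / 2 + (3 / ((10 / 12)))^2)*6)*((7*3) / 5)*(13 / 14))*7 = 285831 / 125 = 2286.65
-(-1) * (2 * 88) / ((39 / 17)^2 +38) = 50864 / 12503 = 4.07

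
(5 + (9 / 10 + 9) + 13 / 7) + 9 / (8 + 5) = 15879 / 910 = 17.45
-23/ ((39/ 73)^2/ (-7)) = 857969/ 1521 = 564.08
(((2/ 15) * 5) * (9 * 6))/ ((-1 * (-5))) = 36/ 5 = 7.20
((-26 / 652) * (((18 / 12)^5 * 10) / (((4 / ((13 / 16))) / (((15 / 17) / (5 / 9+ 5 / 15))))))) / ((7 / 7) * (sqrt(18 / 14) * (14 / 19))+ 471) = -174566576925 / 134660539629568+ 58520475 * sqrt(7) / 67330269814784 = -0.00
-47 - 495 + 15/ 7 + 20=-3639/ 7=-519.86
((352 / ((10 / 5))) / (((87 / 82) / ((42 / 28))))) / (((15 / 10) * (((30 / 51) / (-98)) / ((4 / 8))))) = -6010928 / 435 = -13818.23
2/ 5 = 0.40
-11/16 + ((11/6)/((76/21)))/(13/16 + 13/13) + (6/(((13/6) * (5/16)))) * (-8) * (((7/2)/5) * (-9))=1278491007/2865200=446.21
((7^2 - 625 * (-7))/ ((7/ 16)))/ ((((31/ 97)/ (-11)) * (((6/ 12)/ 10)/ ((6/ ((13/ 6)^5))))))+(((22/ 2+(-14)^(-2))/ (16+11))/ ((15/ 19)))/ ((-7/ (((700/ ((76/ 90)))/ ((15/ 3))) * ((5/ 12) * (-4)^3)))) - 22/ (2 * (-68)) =-301803638319710407/ 345164369004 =-874376.57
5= 5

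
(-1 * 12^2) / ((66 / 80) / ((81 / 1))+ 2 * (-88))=155520 / 190069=0.82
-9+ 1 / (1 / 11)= 2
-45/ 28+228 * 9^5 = 376968771/ 28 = 13463170.39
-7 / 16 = -0.44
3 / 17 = 0.18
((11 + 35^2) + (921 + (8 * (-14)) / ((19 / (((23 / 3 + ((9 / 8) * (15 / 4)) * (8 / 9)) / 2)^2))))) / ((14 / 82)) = 55104205 / 4788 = 11508.81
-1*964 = -964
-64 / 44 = -16 / 11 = -1.45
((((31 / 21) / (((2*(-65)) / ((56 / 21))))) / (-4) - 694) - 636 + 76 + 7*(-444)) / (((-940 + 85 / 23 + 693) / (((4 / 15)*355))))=29169232247 / 17186715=1697.20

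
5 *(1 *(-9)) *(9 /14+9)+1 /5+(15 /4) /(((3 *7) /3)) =-60647 /140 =-433.19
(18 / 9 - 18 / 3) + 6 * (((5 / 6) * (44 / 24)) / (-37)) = -943 / 222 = -4.25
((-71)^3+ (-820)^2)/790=314489/790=398.09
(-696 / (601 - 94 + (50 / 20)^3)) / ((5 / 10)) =-11136 / 4181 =-2.66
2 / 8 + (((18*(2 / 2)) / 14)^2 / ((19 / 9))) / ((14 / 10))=21097 / 26068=0.81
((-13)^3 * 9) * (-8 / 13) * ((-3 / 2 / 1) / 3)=-6084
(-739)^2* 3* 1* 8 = 13106904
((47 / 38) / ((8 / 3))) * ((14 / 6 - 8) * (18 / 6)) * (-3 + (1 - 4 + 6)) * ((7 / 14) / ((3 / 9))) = 0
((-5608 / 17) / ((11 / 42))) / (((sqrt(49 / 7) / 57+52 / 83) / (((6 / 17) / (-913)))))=238760016768 / 305526705737 - 6685924896*sqrt(7) / 305526705737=0.72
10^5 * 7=700000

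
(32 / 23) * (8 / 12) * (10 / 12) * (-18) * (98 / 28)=-1120 / 23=-48.70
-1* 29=-29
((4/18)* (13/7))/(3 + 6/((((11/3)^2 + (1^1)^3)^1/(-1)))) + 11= 59057/5292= 11.16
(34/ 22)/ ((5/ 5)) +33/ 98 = 2029/ 1078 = 1.88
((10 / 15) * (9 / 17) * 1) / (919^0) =6 / 17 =0.35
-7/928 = -0.01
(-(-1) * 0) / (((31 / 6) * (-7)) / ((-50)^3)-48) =0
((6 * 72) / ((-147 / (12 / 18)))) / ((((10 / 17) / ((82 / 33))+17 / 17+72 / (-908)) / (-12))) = 22783536 / 1121659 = 20.31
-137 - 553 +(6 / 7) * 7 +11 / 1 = -673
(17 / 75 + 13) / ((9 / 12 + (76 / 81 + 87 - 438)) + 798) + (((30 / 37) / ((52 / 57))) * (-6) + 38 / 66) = -272716549022 / 57688434375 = -4.73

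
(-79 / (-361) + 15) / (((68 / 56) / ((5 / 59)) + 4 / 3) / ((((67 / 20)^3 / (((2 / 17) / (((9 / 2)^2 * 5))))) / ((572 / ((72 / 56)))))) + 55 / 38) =122868558536076 / 13423890219245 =9.15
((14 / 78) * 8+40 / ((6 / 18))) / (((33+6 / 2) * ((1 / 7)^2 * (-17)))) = -58016 / 5967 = -9.72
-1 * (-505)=505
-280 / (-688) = 35 / 86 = 0.41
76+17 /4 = 321 /4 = 80.25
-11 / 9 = -1.22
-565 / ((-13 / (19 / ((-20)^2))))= 2147 / 1040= 2.06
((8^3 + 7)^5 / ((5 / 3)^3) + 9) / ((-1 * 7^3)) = -1016718096023298 / 42875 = -23713541598.21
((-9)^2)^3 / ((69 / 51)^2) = 153586449 / 529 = 290333.55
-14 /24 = -7 /12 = -0.58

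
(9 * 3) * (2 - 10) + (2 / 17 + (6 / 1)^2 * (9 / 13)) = -42202 / 221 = -190.96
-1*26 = -26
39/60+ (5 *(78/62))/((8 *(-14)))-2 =-24411/17360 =-1.41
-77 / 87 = -0.89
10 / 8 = 5 / 4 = 1.25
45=45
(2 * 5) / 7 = 10 / 7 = 1.43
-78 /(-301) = 78 /301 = 0.26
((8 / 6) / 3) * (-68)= -272 / 9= -30.22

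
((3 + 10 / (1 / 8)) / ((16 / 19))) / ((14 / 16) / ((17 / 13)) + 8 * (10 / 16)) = 26809 / 1542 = 17.39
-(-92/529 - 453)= 10423/23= 453.17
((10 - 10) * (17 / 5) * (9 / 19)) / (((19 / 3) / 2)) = 0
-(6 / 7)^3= -216 / 343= -0.63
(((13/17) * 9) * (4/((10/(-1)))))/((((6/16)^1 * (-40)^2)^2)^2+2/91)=-10647/501228000000085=-0.00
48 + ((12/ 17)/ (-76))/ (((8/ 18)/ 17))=3621/ 76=47.64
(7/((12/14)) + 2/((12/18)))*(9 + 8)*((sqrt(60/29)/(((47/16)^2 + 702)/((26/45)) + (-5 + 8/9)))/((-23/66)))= -1501074432*sqrt(435)/48978965911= -0.64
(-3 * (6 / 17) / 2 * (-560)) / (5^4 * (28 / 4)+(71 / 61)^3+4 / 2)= 285996060 / 4223878429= 0.07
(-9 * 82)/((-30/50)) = 1230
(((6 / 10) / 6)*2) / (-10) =-1 / 50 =-0.02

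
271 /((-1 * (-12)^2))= -271 /144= -1.88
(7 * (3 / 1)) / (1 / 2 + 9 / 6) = 10.50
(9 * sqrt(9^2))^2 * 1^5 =6561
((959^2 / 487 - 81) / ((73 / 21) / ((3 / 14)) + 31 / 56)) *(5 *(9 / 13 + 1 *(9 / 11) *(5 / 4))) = 108802203804 / 117762931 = 923.91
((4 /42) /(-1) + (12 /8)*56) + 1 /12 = 7055 /84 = 83.99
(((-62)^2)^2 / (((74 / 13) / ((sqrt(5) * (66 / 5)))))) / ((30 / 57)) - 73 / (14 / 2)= -73 / 7 + 60220957368 * sqrt(5) / 925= 145576372.65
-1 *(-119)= 119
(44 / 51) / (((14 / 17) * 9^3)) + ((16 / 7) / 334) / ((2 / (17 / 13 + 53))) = 6223850 / 33235839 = 0.19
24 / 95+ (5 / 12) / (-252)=72101 / 287280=0.25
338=338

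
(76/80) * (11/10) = 209/200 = 1.04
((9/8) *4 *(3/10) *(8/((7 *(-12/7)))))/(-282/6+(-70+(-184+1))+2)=9/2980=0.00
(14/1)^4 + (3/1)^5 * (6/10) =192809/5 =38561.80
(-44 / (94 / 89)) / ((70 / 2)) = -1958 / 1645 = -1.19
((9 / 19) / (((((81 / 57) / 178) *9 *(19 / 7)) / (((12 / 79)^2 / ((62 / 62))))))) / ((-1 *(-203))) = 2848 / 10316373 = 0.00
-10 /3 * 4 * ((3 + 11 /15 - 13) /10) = 556 /45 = 12.36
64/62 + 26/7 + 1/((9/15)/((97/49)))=36665/4557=8.05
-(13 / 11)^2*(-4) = 5.59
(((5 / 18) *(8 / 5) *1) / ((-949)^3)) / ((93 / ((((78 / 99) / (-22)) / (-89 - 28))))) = -4 / 2337078121263171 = -0.00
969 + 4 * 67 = 1237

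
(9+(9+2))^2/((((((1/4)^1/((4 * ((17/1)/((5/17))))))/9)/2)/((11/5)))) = 14648832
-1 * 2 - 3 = -5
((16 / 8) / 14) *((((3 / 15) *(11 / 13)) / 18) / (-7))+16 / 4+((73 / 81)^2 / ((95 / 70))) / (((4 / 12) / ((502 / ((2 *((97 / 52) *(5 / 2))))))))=2583829946917 / 25675183170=100.64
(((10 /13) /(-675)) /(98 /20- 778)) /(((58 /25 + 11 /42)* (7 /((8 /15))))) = 320 /7356518091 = 0.00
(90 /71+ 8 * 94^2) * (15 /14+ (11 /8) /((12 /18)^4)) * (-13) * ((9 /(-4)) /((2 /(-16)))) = -2113095861981 /15904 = -132865685.49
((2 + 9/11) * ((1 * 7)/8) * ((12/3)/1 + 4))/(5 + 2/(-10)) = 4.11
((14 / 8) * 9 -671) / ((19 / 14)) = -18347 / 38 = -482.82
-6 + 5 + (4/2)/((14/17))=10/7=1.43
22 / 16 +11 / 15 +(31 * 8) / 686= 2.47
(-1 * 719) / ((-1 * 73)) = 719 / 73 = 9.85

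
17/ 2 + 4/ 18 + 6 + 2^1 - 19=-2.28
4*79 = 316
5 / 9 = 0.56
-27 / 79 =-0.34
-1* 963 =-963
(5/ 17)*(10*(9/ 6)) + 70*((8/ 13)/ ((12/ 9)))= 8115/ 221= 36.72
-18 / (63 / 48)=-13.71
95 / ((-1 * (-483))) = 95 / 483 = 0.20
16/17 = 0.94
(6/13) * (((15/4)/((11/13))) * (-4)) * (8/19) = -720/209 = -3.44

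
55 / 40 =11 / 8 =1.38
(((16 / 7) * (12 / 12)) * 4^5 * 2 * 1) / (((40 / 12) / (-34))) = -1671168 / 35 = -47747.66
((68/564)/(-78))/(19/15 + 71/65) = -17/25944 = -0.00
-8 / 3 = -2.67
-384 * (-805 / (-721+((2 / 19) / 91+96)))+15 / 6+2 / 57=-60617106673 / 123191022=-492.06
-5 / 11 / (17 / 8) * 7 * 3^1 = -840 / 187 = -4.49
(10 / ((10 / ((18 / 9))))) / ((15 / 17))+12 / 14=328 / 105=3.12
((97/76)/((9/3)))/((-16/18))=-291/608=-0.48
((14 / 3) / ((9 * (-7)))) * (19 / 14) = -19 / 189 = -0.10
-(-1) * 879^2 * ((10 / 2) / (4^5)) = 3863205 / 1024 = 3772.66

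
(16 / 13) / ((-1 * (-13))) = 0.09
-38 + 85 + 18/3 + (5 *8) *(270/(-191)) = -677/191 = -3.54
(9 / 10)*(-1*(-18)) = 81 / 5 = 16.20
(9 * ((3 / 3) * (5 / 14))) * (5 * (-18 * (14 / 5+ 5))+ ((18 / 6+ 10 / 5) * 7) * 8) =-9495 / 7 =-1356.43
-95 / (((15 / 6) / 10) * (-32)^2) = -95 / 256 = -0.37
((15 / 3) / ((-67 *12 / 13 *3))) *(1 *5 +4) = -65 / 268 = -0.24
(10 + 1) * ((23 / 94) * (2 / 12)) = 253 / 564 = 0.45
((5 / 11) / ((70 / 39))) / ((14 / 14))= 39 / 154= 0.25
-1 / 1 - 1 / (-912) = -911 / 912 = -1.00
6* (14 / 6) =14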